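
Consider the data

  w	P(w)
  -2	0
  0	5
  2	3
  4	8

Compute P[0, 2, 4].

7/8

P[0,2] = (3 - 5) / (2 - 0) = -1
P[2,4] = (8 - 3) / (4 - 2) = 5/2
P[0,2,4] = (5/2 - (-1)) / (4 - 0) = 7/8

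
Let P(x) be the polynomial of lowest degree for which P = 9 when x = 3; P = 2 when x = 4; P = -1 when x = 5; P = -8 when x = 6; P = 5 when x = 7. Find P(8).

Using Newton's divided-difference form:
P[3,4] = (2 - 9) / (4 - 3) = -7
P[4,5] = (-1 - 2) / (5 - 4) = -3
P[5,6] = (-8 - (-1)) / (6 - 5) = -7
P[6,7] = (5 - (-8)) / (7 - 6) = 13
P[3,4,5] = (-3 - (-7)) / (5 - 3) = 2
P[4,5,6] = (-7 - (-3)) / (6 - 4) = -2
P[5,6,7] = (13 - (-7)) / (7 - 5) = 10
P[3,4,5,6] = (-2 - 2) / (6 - 3) = -4/3
P[4,5,6,7] = (10 - (-2)) / (7 - 4) = 4
P[3,4,5,6,7] = (4 - (-4/3)) / (7 - 3) = 4/3
P(8) = 9 + (-7)·(5) + 2·(5)·(4) + (-4/3)·(5)·(4)·(3) + (4/3)·(5)·(4)·(3)·(2) = 94

94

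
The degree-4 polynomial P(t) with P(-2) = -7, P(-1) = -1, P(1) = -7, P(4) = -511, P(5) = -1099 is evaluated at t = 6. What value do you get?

Evaluate each Lagrange basis at t = 6:
L_0(6) = (7)·(5)·(2)·(1)/[(-1)·(-3)·(-6)·(-7)] = 5/9
L_1(6) = (8)·(5)·(2)·(1)/[(1)·(-2)·(-5)·(-6)] = -4/3
L_2(6) = (8)·(7)·(2)·(1)/[(3)·(2)·(-3)·(-4)] = 14/9
L_3(6) = (8)·(7)·(5)·(1)/[(6)·(5)·(3)·(-1)] = -28/9
L_4(6) = (8)·(7)·(5)·(2)/[(7)·(6)·(4)·(1)] = 10/3
Sum: (-7)·(5/9) + (-1)·(-4/3) + (-7)·(14/9) + (-511)·(-28/9) + (-1099)·(10/3) = -2087

-2087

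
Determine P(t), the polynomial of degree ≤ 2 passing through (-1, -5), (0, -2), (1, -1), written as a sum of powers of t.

Newton's divided differences:
P[-1,0] = (-2 - (-5)) / (0 - (-1)) = 3
P[0,1] = (-1 - (-2)) / (1 - 0) = 1
P[-1,0,1] = (1 - 3) / (1 - (-1)) = -1
P(t) = -5 + 3·(t + 1) + (-1)·(t + 1)t
Expanding: P(t) = -t^2 + 2t - 2

P(t) = -t^2 + 2t - 2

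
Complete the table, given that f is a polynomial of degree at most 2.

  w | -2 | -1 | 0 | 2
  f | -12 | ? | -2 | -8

The 3 known values determine f uniquely (degree ≤ 2).
L_0(-1) = (-1)·(-3)/[(-2)·(-4)] = 3/8
L_1(-1) = (1)·(-3)/[(2)·(-2)] = 3/4
L_2(-1) = (1)·(-1)/[(4)·(2)] = -1/8
Sum: (-12)·(3/8) + (-2)·(3/4) + (-8)·(-1/8) = -5

-5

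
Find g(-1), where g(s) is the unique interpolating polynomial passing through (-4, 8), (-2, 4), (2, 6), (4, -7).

161/32

L_0(-1) = (1)·(-3)·(-5)/[(-2)·(-6)·(-8)] = -5/32
L_1(-1) = (3)·(-3)·(-5)/[(2)·(-4)·(-6)] = 15/16
L_2(-1) = (3)·(1)·(-5)/[(6)·(4)·(-2)] = 5/16
L_3(-1) = (3)·(1)·(-3)/[(8)·(6)·(2)] = -3/32
Sum: 8·(-5/32) + 4·(15/16) + 6·(5/16) + (-7)·(-3/32) = 161/32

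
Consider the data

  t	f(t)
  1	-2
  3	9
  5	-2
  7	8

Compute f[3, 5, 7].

f[3,5] = (-2 - 9) / (5 - 3) = -11/2
f[5,7] = (8 - (-2)) / (7 - 5) = 5
f[3,5,7] = (5 - (-11/2)) / (7 - 3) = 21/8

21/8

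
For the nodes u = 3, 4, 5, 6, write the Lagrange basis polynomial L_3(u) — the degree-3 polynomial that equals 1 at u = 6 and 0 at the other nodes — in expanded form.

L_3(u) = (u - 3)(u - 4)(u - 5) / [(3)·(2)·(1)]
       = (u^3 - 12u^2 + 47u - 60) / (6)

L_3(u) = (1/6)u^3 - 2u^2 + (47/6)u - 10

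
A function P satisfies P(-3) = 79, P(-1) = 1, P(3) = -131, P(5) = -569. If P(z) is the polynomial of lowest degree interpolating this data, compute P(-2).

Evaluate each Lagrange basis at z = -2:
L_0(-2) = (-1)·(-5)·(-7)/[(-2)·(-6)·(-8)] = 35/96
L_1(-2) = (1)·(-5)·(-7)/[(2)·(-4)·(-6)] = 35/48
L_2(-2) = (1)·(-1)·(-7)/[(6)·(4)·(-2)] = -7/48
L_3(-2) = (1)·(-1)·(-5)/[(8)·(6)·(2)] = 5/96
Sum: 79·(35/96) + 1·(35/48) + (-131)·(-7/48) + (-569)·(5/96) = 19

19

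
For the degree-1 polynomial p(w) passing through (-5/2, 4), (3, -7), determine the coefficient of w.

The leading coefficient equals the top divided difference p[-5/2,3].
p[-5/2,3] = (-7 - 4) / (3 - (-5/2)) = -2

-2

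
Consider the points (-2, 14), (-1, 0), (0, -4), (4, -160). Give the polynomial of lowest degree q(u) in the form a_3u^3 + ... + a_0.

q(u) = -2u^3 - u^2 - 3u - 4

Newton's divided differences:
q[-2,-1] = (0 - 14) / (-1 - (-2)) = -14
q[-1,0] = (-4 - 0) / (0 - (-1)) = -4
q[0,4] = (-160 - (-4)) / (4 - 0) = -39
q[-2,-1,0] = (-4 - (-14)) / (0 - (-2)) = 5
q[-1,0,4] = (-39 - (-4)) / (4 - (-1)) = -7
q[-2,-1,0,4] = (-7 - 5) / (4 - (-2)) = -2
q(u) = 14 + (-14)·(u + 2) + 5·(u + 2)(u + 1) + (-2)·(u + 2)(u + 1)u
Expanding: q(u) = -2u^3 - u^2 - 3u - 4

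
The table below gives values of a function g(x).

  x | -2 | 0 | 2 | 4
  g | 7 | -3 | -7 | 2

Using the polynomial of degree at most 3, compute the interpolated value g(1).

Using Newton's divided-difference form:
g[-2,0] = (-3 - 7) / (0 - (-2)) = -5
g[0,2] = (-7 - (-3)) / (2 - 0) = -2
g[2,4] = (2 - (-7)) / (4 - 2) = 9/2
g[-2,0,2] = (-2 - (-5)) / (2 - (-2)) = 3/4
g[0,2,4] = (9/2 - (-2)) / (4 - 0) = 13/8
g[-2,0,2,4] = (13/8 - 3/4) / (4 - (-2)) = 7/48
g(1) = 7 + (-5)·(3) + (3/4)·(3)·(1) + (7/48)·(3)·(1)·(-1) = -99/16

-99/16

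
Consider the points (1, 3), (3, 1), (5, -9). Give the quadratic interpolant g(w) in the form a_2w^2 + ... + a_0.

Build the Lagrange basis polynomials:
L_0(w) = (w - 3)(w - 5) / [8] = (1/8)w^2 - w + 15/8
L_1(w) = (w - 1)(w - 5) / [-4] = -(1/4)w^2 + (3/2)w - 5/4
L_2(w) = (w - 1)(w - 3) / [8] = (1/8)w^2 - (1/2)w + 3/8
g(w) = 3·L_0 + 1·L_1 + (-9)·L_2
  3·L_0(w) = (3/8)w^2 - 3w + 45/8
  1·L_1(w) = -(1/4)w^2 + (3/2)w - 5/4
  (-9)·L_2(w) = -(9/8)w^2 + (9/2)w - 27/8
Adding term by term: -w^2 + 3w + 1

g(w) = -w^2 + 3w + 1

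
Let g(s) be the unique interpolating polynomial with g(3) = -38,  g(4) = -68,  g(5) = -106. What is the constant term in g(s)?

Build the Lagrange basis polynomials:
L_0(s) = (s - 4)(s - 5) / [2] = (1/2)s^2 - (9/2)s + 10
L_1(s) = (s - 3)(s - 5) / [-1] = -s^2 + 8s - 15
L_2(s) = (s - 3)(s - 4) / [2] = (1/2)s^2 - (7/2)s + 6
g(s) = (-38)·L_0 + (-68)·L_1 + (-106)·L_2
Only the constant term is needed; take it from each L_i and combine:
(-38)·(10) + (-68)·(-15) + (-106)·(6) = 4

4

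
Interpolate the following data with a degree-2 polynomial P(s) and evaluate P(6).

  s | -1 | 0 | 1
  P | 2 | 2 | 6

86

Using Newton's divided-difference form:
P[-1,0] = (2 - 2) / (0 - (-1)) = 0
P[0,1] = (6 - 2) / (1 - 0) = 4
P[-1,0,1] = (4 - 0) / (1 - (-1)) = 2
P(6) = 2 + 0·(7) + 2·(7)·(6) = 86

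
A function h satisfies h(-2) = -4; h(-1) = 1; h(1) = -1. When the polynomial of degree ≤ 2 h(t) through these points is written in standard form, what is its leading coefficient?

-2

The leading coefficient equals the top divided difference h[-2,-1,1].
h[-2,-1] = (1 - (-4)) / (-1 - (-2)) = 5
h[-1,1] = (-1 - 1) / (1 - (-1)) = -1
h[-2,-1,1] = (-1 - 5) / (1 - (-2)) = -2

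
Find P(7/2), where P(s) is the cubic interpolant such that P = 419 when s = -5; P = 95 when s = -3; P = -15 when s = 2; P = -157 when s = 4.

Evaluate each Lagrange basis at s = 7/2:
L_0(7/2) = (13/2)·(3/2)·(-1/2)/[(-2)·(-7)·(-9)] = 13/336
L_1(7/2) = (17/2)·(3/2)·(-1/2)/[(2)·(-5)·(-7)] = -51/560
L_2(7/2) = (17/2)·(13/2)·(-1/2)/[(7)·(5)·(-2)] = 221/560
L_3(7/2) = (17/2)·(13/2)·(3/2)/[(9)·(7)·(2)] = 221/336
Sum: 419·(13/336) + 95·(-51/560) + (-15)·(221/560) + (-157)·(221/336) = -813/8

-813/8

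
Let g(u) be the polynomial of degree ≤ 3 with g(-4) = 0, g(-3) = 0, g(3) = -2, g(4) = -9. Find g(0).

7/2

L_0(0) = (3)·(-3)·(-4)/[(-1)·(-7)·(-8)] = -9/14
L_1(0) = (4)·(-3)·(-4)/[(1)·(-6)·(-7)] = 8/7
L_2(0) = (4)·(3)·(-4)/[(7)·(6)·(-1)] = 8/7
L_3(0) = (4)·(3)·(-3)/[(8)·(7)·(1)] = -9/14
Sum: 0 + 0 + (-2)·(8/7) + (-9)·(-9/14) = 7/2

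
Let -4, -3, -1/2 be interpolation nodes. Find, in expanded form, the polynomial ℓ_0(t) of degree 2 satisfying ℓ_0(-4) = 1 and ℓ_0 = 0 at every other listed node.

ℓ_0(t) = (2/7)t^2 + t + 3/7

ℓ_0(t) = (t + 3)(t + 1/2) / [(-1)·(-7/2)]
       = (t^2 + (7/2)t + 3/2) / (7/2)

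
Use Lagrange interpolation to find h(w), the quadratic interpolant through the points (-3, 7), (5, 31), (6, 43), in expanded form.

h(w) = w^2 + w + 1

L_0(w) = (w - 5)(w - 6) / [72] = (1/72)w^2 - (11/72)w + 5/12
L_1(w) = (w + 3)(w - 6) / [-8] = -(1/8)w^2 + (3/8)w + 9/4
L_2(w) = (w + 3)(w - 5) / [9] = (1/9)w^2 - (2/9)w - 5/3
h(w) = 7·L_0 + 31·L_1 + 43·L_2
  7·L_0(w) = (7/72)w^2 - (77/72)w + 35/12
  31·L_1(w) = -(31/8)w^2 + (93/8)w + 279/4
  43·L_2(w) = (43/9)w^2 - (86/9)w - 215/3
Adding term by term: w^2 + w + 1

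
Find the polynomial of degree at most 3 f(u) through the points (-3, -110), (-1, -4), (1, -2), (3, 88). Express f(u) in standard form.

Build the Lagrange basis polynomials:
L_0(u) = (u + 1)(u - 1)(u - 3) / [-48] = -(1/48)u^3 + (1/16)u^2 + (1/48)u - 1/16
L_1(u) = (u + 3)(u - 1)(u - 3) / [16] = (1/16)u^3 - (1/16)u^2 - (9/16)u + 9/16
L_2(u) = (u + 3)(u + 1)(u - 3) / [-16] = -(1/16)u^3 - (1/16)u^2 + (9/16)u + 9/16
L_3(u) = (u + 3)(u + 1)(u - 1) / [48] = (1/48)u^3 + (1/16)u^2 - (1/48)u - 1/16
f(u) = (-110)·L_0 + (-4)·L_1 + (-2)·L_2 + 88·L_3
  (-110)·L_0(u) = (55/24)u^3 - (55/8)u^2 - (55/24)u + 55/8
  (-4)·L_1(u) = -(1/4)u^3 + (1/4)u^2 + (9/4)u - 9/4
  (-2)·L_2(u) = (1/8)u^3 + (1/8)u^2 - (9/8)u - 9/8
  88·L_3(u) = (11/6)u^3 + (11/2)u^2 - (11/6)u - 11/2
Adding term by term: 4u^3 - u^2 - 3u - 2

f(u) = 4u^3 - u^2 - 3u - 2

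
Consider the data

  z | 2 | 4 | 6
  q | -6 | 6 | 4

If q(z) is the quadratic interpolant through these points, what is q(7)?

Using Newton's divided-difference form:
q[2,4] = (6 - (-6)) / (4 - 2) = 6
q[4,6] = (4 - 6) / (6 - 4) = -1
q[2,4,6] = (-1 - 6) / (6 - 2) = -7/4
q(7) = -6 + 6·(5) + (-7/4)·(5)·(3) = -9/4

-9/4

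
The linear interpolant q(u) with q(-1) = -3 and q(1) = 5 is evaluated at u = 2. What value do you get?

9

Evaluate each Lagrange basis at u = 2:
L_0(2) = (1)/[(-2)] = -1/2
L_1(2) = (3)/[(2)] = 3/2
Sum: (-3)·(-1/2) + 5·(3/2) = 9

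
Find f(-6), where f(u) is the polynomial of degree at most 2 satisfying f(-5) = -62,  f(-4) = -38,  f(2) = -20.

Evaluate each Lagrange basis at u = -6:
L_0(-6) = (-2)·(-8)/[(-1)·(-7)] = 16/7
L_1(-6) = (-1)·(-8)/[(1)·(-6)] = -4/3
L_2(-6) = (-1)·(-2)/[(7)·(6)] = 1/21
Sum: (-62)·(16/7) + (-38)·(-4/3) + (-20)·(1/21) = -92

-92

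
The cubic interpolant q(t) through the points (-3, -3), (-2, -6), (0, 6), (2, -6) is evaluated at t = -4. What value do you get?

Using Newton's divided-difference form:
q[-3,-2] = (-6 - (-3)) / (-2 - (-3)) = -3
q[-2,0] = (6 - (-6)) / (0 - (-2)) = 6
q[0,2] = (-6 - 6) / (2 - 0) = -6
q[-3,-2,0] = (6 - (-3)) / (0 - (-3)) = 3
q[-2,0,2] = (-6 - 6) / (2 - (-2)) = -3
q[-3,-2,0,2] = (-3 - 3) / (2 - (-3)) = -6/5
q(-4) = -3 + (-3)·(-1) + 3·(-1)·(-2) + (-6/5)·(-1)·(-2)·(-4) = 78/5

78/5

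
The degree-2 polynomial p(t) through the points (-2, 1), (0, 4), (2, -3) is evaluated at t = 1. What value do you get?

L_0(1) = (1)·(-1)/[(-2)·(-4)] = -1/8
L_1(1) = (3)·(-1)/[(2)·(-2)] = 3/4
L_2(1) = (3)·(1)/[(4)·(2)] = 3/8
Sum: 1·(-1/8) + 4·(3/4) + (-3)·(3/8) = 7/4

7/4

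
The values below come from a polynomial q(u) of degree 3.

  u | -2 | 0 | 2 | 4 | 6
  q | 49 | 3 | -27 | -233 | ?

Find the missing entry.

The 4 known values determine q uniquely (degree ≤ 3).
L_0(6) = (6)·(4)·(2)/[(-2)·(-4)·(-6)] = -1
L_1(6) = (8)·(4)·(2)/[(2)·(-2)·(-4)] = 4
L_2(6) = (8)·(6)·(2)/[(4)·(2)·(-2)] = -6
L_3(6) = (8)·(6)·(4)/[(6)·(4)·(2)] = 4
Sum: 49·(-1) + 3·(4) + (-27)·(-6) + (-233)·(4) = -807

-807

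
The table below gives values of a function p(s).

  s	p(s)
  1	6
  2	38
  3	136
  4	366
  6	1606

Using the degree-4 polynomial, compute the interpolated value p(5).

L_0(5) = (3)·(2)·(1)·(-1)/[(-1)·(-2)·(-3)·(-5)] = -1/5
L_1(5) = (4)·(2)·(1)·(-1)/[(1)·(-1)·(-2)·(-4)] = 1
L_2(5) = (4)·(3)·(1)·(-1)/[(2)·(1)·(-1)·(-3)] = -2
L_3(5) = (4)·(3)·(2)·(-1)/[(3)·(2)·(1)·(-2)] = 2
L_4(5) = (4)·(3)·(2)·(1)/[(5)·(4)·(3)·(2)] = 1/5
Sum: 6·(-1/5) + 38·(1) + 136·(-2) + 366·(2) + 1606·(1/5) = 818

818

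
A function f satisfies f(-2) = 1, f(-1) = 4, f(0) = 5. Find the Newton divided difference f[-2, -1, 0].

f[-2,-1] = (4 - 1) / (-1 - (-2)) = 3
f[-1,0] = (5 - 4) / (0 - (-1)) = 1
f[-2,-1,0] = (1 - 3) / (0 - (-2)) = -1

-1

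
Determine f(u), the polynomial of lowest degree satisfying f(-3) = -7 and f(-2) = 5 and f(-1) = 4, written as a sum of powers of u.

Newton's divided differences:
f[-3,-2] = (5 - (-7)) / (-2 - (-3)) = 12
f[-2,-1] = (4 - 5) / (-1 - (-2)) = -1
f[-3,-2,-1] = (-1 - 12) / (-1 - (-3)) = -13/2
f(u) = -7 + 12·(u + 3) + (-13/2)·(u + 3)(u + 2)
Expanding: f(u) = -(13/2)u^2 - (41/2)u - 10

f(u) = -(13/2)u^2 - (41/2)u - 10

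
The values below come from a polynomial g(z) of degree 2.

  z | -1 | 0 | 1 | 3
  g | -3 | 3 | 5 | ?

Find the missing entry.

The 3 known values determine g uniquely (degree ≤ 2).
L_0(3) = (3)·(2)/[(-1)·(-2)] = 3
L_1(3) = (4)·(2)/[(1)·(-1)] = -8
L_2(3) = (4)·(3)/[(2)·(1)] = 6
Sum: (-3)·(3) + 3·(-8) + 5·(6) = -3

-3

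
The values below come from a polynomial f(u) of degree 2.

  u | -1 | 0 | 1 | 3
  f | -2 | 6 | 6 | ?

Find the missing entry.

The 3 known values determine f uniquely (degree ≤ 2).
Evaluate each Lagrange basis at u = 3:
L_0(3) = (3)·(2)/[(-1)·(-2)] = 3
L_1(3) = (4)·(2)/[(1)·(-1)] = -8
L_2(3) = (4)·(3)/[(2)·(1)] = 6
Sum: (-2)·(3) + 6·(-8) + 6·(6) = -18

-18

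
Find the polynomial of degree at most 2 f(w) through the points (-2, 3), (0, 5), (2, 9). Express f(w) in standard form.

f(w) = (1/4)w^2 + (3/2)w + 5

L_0(w) = w(w - 2) / [8] = (1/8)w^2 - (1/4)w
L_1(w) = (w + 2)(w - 2) / [-4] = -(1/4)w^2 + 1
L_2(w) = (w + 2)w / [8] = (1/8)w^2 + (1/4)w
f(w) = 3·L_0 + 5·L_1 + 9·L_2
  3·L_0(w) = (3/8)w^2 - (3/4)w
  5·L_1(w) = -(5/4)w^2 + 5
  9·L_2(w) = (9/8)w^2 + (9/4)w
Adding term by term: (1/4)w^2 + (3/2)w + 5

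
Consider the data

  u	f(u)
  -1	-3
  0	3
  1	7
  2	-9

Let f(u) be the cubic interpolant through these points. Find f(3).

-63

Evaluate each Lagrange basis at u = 3:
L_0(3) = (3)·(2)·(1)/[(-1)·(-2)·(-3)] = -1
L_1(3) = (4)·(2)·(1)/[(1)·(-1)·(-2)] = 4
L_2(3) = (4)·(3)·(1)/[(2)·(1)·(-1)] = -6
L_3(3) = (4)·(3)·(2)/[(3)·(2)·(1)] = 4
Sum: (-3)·(-1) + 3·(4) + 7·(-6) + (-9)·(4) = -63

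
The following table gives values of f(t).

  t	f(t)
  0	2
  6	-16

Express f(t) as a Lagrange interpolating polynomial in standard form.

Build the Lagrange basis polynomials:
L_0(t) = (t - 6) / [-6] = -(1/6)t + 1
L_1(t) = t / [6] = (1/6)t
f(t) = 2·L_0 + (-16)·L_1
  2·L_0(t) = -(1/3)t + 2
  (-16)·L_1(t) = -(8/3)t
Adding term by term: -3t + 2

f(t) = -3t + 2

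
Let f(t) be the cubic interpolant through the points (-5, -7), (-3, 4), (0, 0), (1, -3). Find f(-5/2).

291/64

Evaluate each Lagrange basis at t = -5/2:
L_0(-5/2) = (1/2)·(-5/2)·(-7/2)/[(-2)·(-5)·(-6)] = -7/96
L_1(-5/2) = (5/2)·(-5/2)·(-7/2)/[(2)·(-3)·(-4)] = 175/192
L_2(-5/2) = (5/2)·(1/2)·(-7/2)/[(5)·(3)·(-1)] = 7/24
L_3(-5/2) = (5/2)·(1/2)·(-5/2)/[(6)·(4)·(1)] = -25/192
Sum: (-7)·(-7/96) + 4·(175/192) + 0 + (-3)·(-25/192) = 291/64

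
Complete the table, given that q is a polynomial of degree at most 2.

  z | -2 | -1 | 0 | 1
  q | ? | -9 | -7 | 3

-3

The 3 known values determine q uniquely (degree ≤ 2).
L_0(-2) = (-2)·(-3)/[(-1)·(-2)] = 3
L_1(-2) = (-1)·(-3)/[(1)·(-1)] = -3
L_2(-2) = (-1)·(-2)/[(2)·(1)] = 1
Sum: (-9)·(3) + (-7)·(-3) + 3·(1) = -3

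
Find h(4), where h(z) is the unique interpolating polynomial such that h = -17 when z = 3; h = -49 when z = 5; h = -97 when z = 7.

-31

Evaluate each Lagrange basis at z = 4:
L_0(4) = (-1)·(-3)/[(-2)·(-4)] = 3/8
L_1(4) = (1)·(-3)/[(2)·(-2)] = 3/4
L_2(4) = (1)·(-1)/[(4)·(2)] = -1/8
Sum: (-17)·(3/8) + (-49)·(3/4) + (-97)·(-1/8) = -31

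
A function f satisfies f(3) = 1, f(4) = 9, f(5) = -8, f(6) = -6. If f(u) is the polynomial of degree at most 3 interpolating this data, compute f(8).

Evaluate each Lagrange basis at u = 8:
L_0(8) = (4)·(3)·(2)/[(-1)·(-2)·(-3)] = -4
L_1(8) = (5)·(3)·(2)/[(1)·(-1)·(-2)] = 15
L_2(8) = (5)·(4)·(2)/[(2)·(1)·(-1)] = -20
L_3(8) = (5)·(4)·(3)/[(3)·(2)·(1)] = 10
Sum: 1·(-4) + 9·(15) + (-8)·(-20) + (-6)·(10) = 231

231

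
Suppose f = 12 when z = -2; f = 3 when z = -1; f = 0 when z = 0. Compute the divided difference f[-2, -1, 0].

f[-2,-1] = (3 - 12) / (-1 - (-2)) = -9
f[-1,0] = (0 - 3) / (0 - (-1)) = -3
f[-2,-1,0] = (-3 - (-9)) / (0 - (-2)) = 3

3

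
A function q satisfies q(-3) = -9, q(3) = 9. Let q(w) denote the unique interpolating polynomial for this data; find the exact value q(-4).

L_0(-4) = (-7)/[(-6)] = 7/6
L_1(-4) = (-1)/[(6)] = -1/6
Sum: (-9)·(7/6) + 9·(-1/6) = -12

-12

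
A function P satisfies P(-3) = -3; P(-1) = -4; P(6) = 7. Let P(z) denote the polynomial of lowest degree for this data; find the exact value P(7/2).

27/56

L_0(7/2) = (9/2)·(-5/2)/[(-2)·(-9)] = -5/8
L_1(7/2) = (13/2)·(-5/2)/[(2)·(-7)] = 65/56
L_2(7/2) = (13/2)·(9/2)/[(9)·(7)] = 13/28
Sum: (-3)·(-5/8) + (-4)·(65/56) + 7·(13/28) = 27/56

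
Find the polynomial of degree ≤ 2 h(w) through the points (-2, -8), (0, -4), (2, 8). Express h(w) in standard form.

h(w) = w^2 + 4w - 4

Build the Lagrange basis polynomials:
L_0(w) = w(w - 2) / [8] = (1/8)w^2 - (1/4)w
L_1(w) = (w + 2)(w - 2) / [-4] = -(1/4)w^2 + 1
L_2(w) = (w + 2)w / [8] = (1/8)w^2 + (1/4)w
h(w) = (-8)·L_0 + (-4)·L_1 + 8·L_2
  (-8)·L_0(w) = -w^2 + 2w
  (-4)·L_1(w) = w^2 - 4
  8·L_2(w) = w^2 + 2w
Adding term by term: w^2 + 4w - 4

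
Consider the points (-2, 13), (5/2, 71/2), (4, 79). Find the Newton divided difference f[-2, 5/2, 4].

f[-2,5/2] = (71/2 - 13) / (5/2 - (-2)) = 5
f[5/2,4] = (79 - 71/2) / (4 - 5/2) = 29
f[-2,5/2,4] = (29 - 5) / (4 - (-2)) = 4

4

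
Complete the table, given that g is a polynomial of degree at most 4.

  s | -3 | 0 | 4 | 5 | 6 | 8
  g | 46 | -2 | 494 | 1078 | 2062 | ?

5854

The 5 known values determine g uniquely (degree ≤ 4).
Evaluate each Lagrange basis at s = 8:
L_0(8) = (8)·(4)·(3)·(2)/[(-3)·(-7)·(-8)·(-9)] = 8/63
L_1(8) = (11)·(4)·(3)·(2)/[(3)·(-4)·(-5)·(-6)] = -11/15
L_2(8) = (11)·(8)·(3)·(2)/[(7)·(4)·(-1)·(-2)] = 66/7
L_3(8) = (11)·(8)·(4)·(2)/[(8)·(5)·(1)·(-1)] = -88/5
L_4(8) = (11)·(8)·(4)·(3)/[(9)·(6)·(2)·(1)] = 88/9
Sum: 46·(8/63) + (-2)·(-11/15) + 494·(66/7) + 1078·(-88/5) + 2062·(88/9) = 5854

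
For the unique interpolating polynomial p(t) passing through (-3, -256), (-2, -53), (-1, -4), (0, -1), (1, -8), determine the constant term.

L_0(t) = (t + 2)(t + 1)t(t - 1) / [24] = (1/24)t^4 + (1/12)t^3 - (1/24)t^2 - (1/12)t
L_1(t) = (t + 3)(t + 1)t(t - 1) / [-6] = -(1/6)t^4 - (1/2)t^3 + (1/6)t^2 + (1/2)t
L_2(t) = (t + 3)(t + 2)t(t - 1) / [4] = (1/4)t^4 + t^3 + (1/4)t^2 - (3/2)t
L_3(t) = (t + 3)(t + 2)(t + 1)(t - 1) / [-6] = -(1/6)t^4 - (5/6)t^3 - (5/6)t^2 + (5/6)t + 1
L_4(t) = (t + 3)(t + 2)(t + 1)t / [24] = (1/24)t^4 + (1/4)t^3 + (11/24)t^2 + (1/4)t
p(t) = (-256)·L_0 + (-53)·L_1 + (-4)·L_2 + (-1)·L_3 + (-8)·L_4
Only the constant term is needed; take it from each L_i and combine:
(-256)·(0) + (-53)·(0) + (-4)·(0) + (-1)·(1) + (-8)·(0) = -1

-1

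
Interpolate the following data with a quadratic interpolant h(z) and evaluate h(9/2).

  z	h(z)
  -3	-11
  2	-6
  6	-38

Evaluate each Lagrange basis at z = 9/2:
L_0(9/2) = (5/2)·(-3/2)/[(-5)·(-9)] = -1/12
L_1(9/2) = (15/2)·(-3/2)/[(5)·(-4)] = 9/16
L_2(9/2) = (15/2)·(5/2)/[(9)·(4)] = 25/48
Sum: (-11)·(-1/12) + (-6)·(9/16) + (-38)·(25/48) = -89/4

-89/4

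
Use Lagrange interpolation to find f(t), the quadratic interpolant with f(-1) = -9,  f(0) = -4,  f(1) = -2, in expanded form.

Build the Lagrange basis polynomials:
L_0(t) = t(t - 1) / [2] = (1/2)t^2 - (1/2)t
L_1(t) = (t + 1)(t - 1) / [-1] = -t^2 + 1
L_2(t) = (t + 1)t / [2] = (1/2)t^2 + (1/2)t
f(t) = (-9)·L_0 + (-4)·L_1 + (-2)·L_2
  (-9)·L_0(t) = -(9/2)t^2 + (9/2)t
  (-4)·L_1(t) = 4t^2 - 4
  (-2)·L_2(t) = -t^2 - t
Adding term by term: -(3/2)t^2 + (7/2)t - 4

f(t) = -(3/2)t^2 + (7/2)t - 4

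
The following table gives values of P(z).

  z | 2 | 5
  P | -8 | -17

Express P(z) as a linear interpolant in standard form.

L_0(z) = (z - 5) / [-3] = -(1/3)z + 5/3
L_1(z) = (z - 2) / [3] = (1/3)z - 2/3
P(z) = (-8)·L_0 + (-17)·L_1
  (-8)·L_0(z) = (8/3)z - 40/3
  (-17)·L_1(z) = -(17/3)z + 34/3
Adding term by term: -3z - 2

P(z) = -3z - 2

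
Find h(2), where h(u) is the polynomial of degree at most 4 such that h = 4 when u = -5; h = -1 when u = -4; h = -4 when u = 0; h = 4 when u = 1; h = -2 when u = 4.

Evaluate each Lagrange basis at u = 2:
L_0(2) = (6)·(2)·(1)·(-2)/[(-1)·(-5)·(-6)·(-9)] = -4/45
L_1(2) = (7)·(2)·(1)·(-2)/[(1)·(-4)·(-5)·(-8)] = 7/40
L_2(2) = (7)·(6)·(1)·(-2)/[(5)·(4)·(-1)·(-4)] = -21/20
L_3(2) = (7)·(6)·(2)·(-2)/[(6)·(5)·(1)·(-3)] = 28/15
L_4(2) = (7)·(6)·(2)·(1)/[(9)·(8)·(4)·(3)] = 7/72
Sum: 4·(-4/45) + (-1)·(7/40) + (-4)·(-21/20) + 4·(28/15) + (-2)·(7/72) = 1313/120

1313/120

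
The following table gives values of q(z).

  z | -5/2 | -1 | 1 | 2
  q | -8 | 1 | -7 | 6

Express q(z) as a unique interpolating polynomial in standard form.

q(z) = (358/189)z^3 + (355/189)z^2 - (1114/189)z - 922/189

Build the Lagrange basis polynomials:
L_0(z) = (z + 1)(z - 1)(z - 2) / [-189/8] = -(8/189)z^3 + (16/189)z^2 + (8/189)z - 16/189
L_1(z) = (z + 5/2)(z - 1)(z - 2) / [9] = (1/9)z^3 - (1/18)z^2 - (11/18)z + 5/9
L_2(z) = (z + 5/2)(z + 1)(z - 2) / [-7] = -(1/7)z^3 - (3/14)z^2 + (9/14)z + 5/7
L_3(z) = (z + 5/2)(z + 1)(z - 1) / [27/2] = (2/27)z^3 + (5/27)z^2 - (2/27)z - 5/27
q(z) = (-8)·L_0 + 1·L_1 + (-7)·L_2 + 6·L_3
  (-8)·L_0(z) = (64/189)z^3 - (128/189)z^2 - (64/189)z + 128/189
  1·L_1(z) = (1/9)z^3 - (1/18)z^2 - (11/18)z + 5/9
  (-7)·L_2(z) = z^3 + (3/2)z^2 - (9/2)z - 5
  6·L_3(z) = (4/9)z^3 + (10/9)z^2 - (4/9)z - 10/9
Adding term by term: (358/189)z^3 + (355/189)z^2 - (1114/189)z - 922/189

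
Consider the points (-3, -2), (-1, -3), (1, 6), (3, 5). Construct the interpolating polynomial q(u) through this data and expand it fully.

Newton's divided differences:
q[-3,-1] = (-3 - (-2)) / (-1 - (-3)) = -1/2
q[-1,1] = (6 - (-3)) / (1 - (-1)) = 9/2
q[1,3] = (5 - 6) / (3 - 1) = -1/2
q[-3,-1,1] = (9/2 - (-1/2)) / (1 - (-3)) = 5/4
q[-1,1,3] = (-1/2 - 9/2) / (3 - (-1)) = -5/4
q[-3,-1,1,3] = (-5/4 - 5/4) / (3 - (-3)) = -5/12
q(u) = -2 + (-1/2)·(u + 3) + (5/4)·(u + 3)(u + 1) + (-5/12)·(u + 3)(u + 1)(u - 1)
Expanding: q(u) = -(5/12)u^3 + (59/12)u + 3/2

q(u) = -(5/12)u^3 + (59/12)u + 3/2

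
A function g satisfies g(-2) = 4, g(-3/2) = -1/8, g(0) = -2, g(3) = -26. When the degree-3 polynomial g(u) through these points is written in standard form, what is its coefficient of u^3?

The leading coefficient equals the top divided difference g[-2,-3/2,0,3].
g[-2,-3/2] = (-1/8 - 4) / (-3/2 - (-2)) = -33/4
g[-3/2,0] = (-2 - (-1/8)) / (0 - (-3/2)) = -5/4
g[0,3] = (-26 - (-2)) / (3 - 0) = -8
g[-2,-3/2,0] = (-5/4 - (-33/4)) / (0 - (-2)) = 7/2
g[-3/2,0,3] = (-8 - (-5/4)) / (3 - (-3/2)) = -3/2
g[-2,-3/2,0,3] = (-3/2 - 7/2) / (3 - (-2)) = -1

-1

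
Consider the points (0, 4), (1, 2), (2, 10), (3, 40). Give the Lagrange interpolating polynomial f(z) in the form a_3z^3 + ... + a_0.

L_0(z) = (z - 1)(z - 2)(z - 3) / [-6] = -(1/6)z^3 + z^2 - (11/6)z + 1
L_1(z) = z(z - 2)(z - 3) / [2] = (1/2)z^3 - (5/2)z^2 + 3z
L_2(z) = z(z - 1)(z - 3) / [-2] = -(1/2)z^3 + 2z^2 - (3/2)z
L_3(z) = z(z - 1)(z - 2) / [6] = (1/6)z^3 - (1/2)z^2 + (1/3)z
f(z) = 4·L_0 + 2·L_1 + 10·L_2 + 40·L_3
  4·L_0(z) = -(2/3)z^3 + 4z^2 - (22/3)z + 4
  2·L_1(z) = z^3 - 5z^2 + 6z
  10·L_2(z) = -5z^3 + 20z^2 - 15z
  40·L_3(z) = (20/3)z^3 - 20z^2 + (40/3)z
Adding term by term: 2z^3 - z^2 - 3z + 4

f(z) = 2z^3 - z^2 - 3z + 4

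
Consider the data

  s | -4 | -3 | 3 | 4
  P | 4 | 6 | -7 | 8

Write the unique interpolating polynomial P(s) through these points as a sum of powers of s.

P(s) = (8/21)s^3 + (13/14)s^2 - (235/42)s - 62/7

Newton's divided differences:
P[-4,-3] = (6 - 4) / (-3 - (-4)) = 2
P[-3,3] = (-7 - 6) / (3 - (-3)) = -13/6
P[3,4] = (8 - (-7)) / (4 - 3) = 15
P[-4,-3,3] = (-13/6 - 2) / (3 - (-4)) = -25/42
P[-3,3,4] = (15 - (-13/6)) / (4 - (-3)) = 103/42
P[-4,-3,3,4] = (103/42 - (-25/42)) / (4 - (-4)) = 8/21
P(s) = 4 + 2·(s + 4) + (-25/42)·(s + 4)(s + 3) + (8/21)·(s + 4)(s + 3)(s - 3)
Expanding: P(s) = (8/21)s^3 + (13/14)s^2 - (235/42)s - 62/7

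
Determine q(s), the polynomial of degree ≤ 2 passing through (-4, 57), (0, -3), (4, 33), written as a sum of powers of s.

Build the Lagrange basis polynomials:
L_0(s) = s(s - 4) / [32] = (1/32)s^2 - (1/8)s
L_1(s) = (s + 4)(s - 4) / [-16] = -(1/16)s^2 + 1
L_2(s) = (s + 4)s / [32] = (1/32)s^2 + (1/8)s
q(s) = 57·L_0 + (-3)·L_1 + 33·L_2
  57·L_0(s) = (57/32)s^2 - (57/8)s
  (-3)·L_1(s) = (3/16)s^2 - 3
  33·L_2(s) = (33/32)s^2 + (33/8)s
Adding term by term: 3s^2 - 3s - 3

q(s) = 3s^2 - 3s - 3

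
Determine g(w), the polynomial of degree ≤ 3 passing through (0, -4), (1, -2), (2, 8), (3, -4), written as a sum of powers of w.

g(w) = -5w^3 + 19w^2 - 12w - 4

Newton's divided differences:
g[0,1] = (-2 - (-4)) / (1 - 0) = 2
g[1,2] = (8 - (-2)) / (2 - 1) = 10
g[2,3] = (-4 - 8) / (3 - 2) = -12
g[0,1,2] = (10 - 2) / (2 - 0) = 4
g[1,2,3] = (-12 - 10) / (3 - 1) = -11
g[0,1,2,3] = (-11 - 4) / (3 - 0) = -5
g(w) = -4 + 2·w + 4·w(w - 1) + (-5)·w(w - 1)(w - 2)
Expanding: g(w) = -5w^3 + 19w^2 - 12w - 4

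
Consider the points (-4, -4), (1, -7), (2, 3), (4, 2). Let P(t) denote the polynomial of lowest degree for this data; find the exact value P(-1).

Evaluate each Lagrange basis at t = -1:
L_0(-1) = (-2)·(-3)·(-5)/[(-5)·(-6)·(-8)] = 1/8
L_1(-1) = (3)·(-3)·(-5)/[(5)·(-1)·(-3)] = 3
L_2(-1) = (3)·(-2)·(-5)/[(6)·(1)·(-2)] = -5/2
L_3(-1) = (3)·(-2)·(-3)/[(8)·(3)·(2)] = 3/8
Sum: (-4)·(1/8) + (-7)·(3) + 3·(-5/2) + 2·(3/8) = -113/4

-113/4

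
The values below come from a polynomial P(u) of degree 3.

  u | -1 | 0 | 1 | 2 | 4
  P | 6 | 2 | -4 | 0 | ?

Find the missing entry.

86

The 4 known values determine P uniquely (degree ≤ 3).
Evaluate each Lagrange basis at u = 4:
L_0(4) = (4)·(3)·(2)/[(-1)·(-2)·(-3)] = -4
L_1(4) = (5)·(3)·(2)/[(1)·(-1)·(-2)] = 15
L_2(4) = (5)·(4)·(2)/[(2)·(1)·(-1)] = -20
L_3(4) = (5)·(4)·(3)/[(3)·(2)·(1)] = 10
Sum: 6·(-4) + 2·(15) + (-4)·(-20) + 0 = 86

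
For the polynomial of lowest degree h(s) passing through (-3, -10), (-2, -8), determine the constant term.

L_0(s) = (s + 2) / [-1] = -s - 2
L_1(s) = (s + 3) / [1] = s + 3
h(s) = (-10)·L_0 + (-8)·L_1
Only the constant term is needed; take it from each L_i and combine:
(-10)·(-2) + (-8)·(3) = -4

-4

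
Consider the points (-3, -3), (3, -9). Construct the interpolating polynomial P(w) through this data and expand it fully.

P(w) = -w - 6

Build the Lagrange basis polynomials:
L_0(w) = (w - 3) / [-6] = -(1/6)w + 1/2
L_1(w) = (w + 3) / [6] = (1/6)w + 1/2
P(w) = (-3)·L_0 + (-9)·L_1
  (-3)·L_0(w) = (1/2)w - 3/2
  (-9)·L_1(w) = -(3/2)w - 9/2
Adding term by term: -w - 6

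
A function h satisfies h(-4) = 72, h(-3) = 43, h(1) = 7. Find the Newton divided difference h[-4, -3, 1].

4

h[-4,-3] = (43 - 72) / (-3 - (-4)) = -29
h[-3,1] = (7 - 43) / (1 - (-3)) = -9
h[-4,-3,1] = (-9 - (-29)) / (1 - (-4)) = 4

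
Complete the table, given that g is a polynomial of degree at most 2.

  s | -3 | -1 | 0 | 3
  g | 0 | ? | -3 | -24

0

The 3 known values determine g uniquely (degree ≤ 2).
Evaluate each Lagrange basis at s = -1:
L_0(-1) = (-1)·(-4)/[(-3)·(-6)] = 2/9
L_1(-1) = (2)·(-4)/[(3)·(-3)] = 8/9
L_2(-1) = (2)·(-1)/[(6)·(3)] = -1/9
Sum: 0 + (-3)·(8/9) + (-24)·(-1/9) = 0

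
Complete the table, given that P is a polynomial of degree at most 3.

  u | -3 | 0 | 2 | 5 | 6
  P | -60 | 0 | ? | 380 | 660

The 4 known values determine P uniquely (degree ≤ 3).
L_0(2) = (2)·(-3)·(-4)/[(-3)·(-8)·(-9)] = -1/9
L_1(2) = (5)·(-3)·(-4)/[(3)·(-5)·(-6)] = 2/3
L_2(2) = (5)·(2)·(-4)/[(8)·(5)·(-1)] = 1
L_3(2) = (5)·(2)·(-3)/[(9)·(6)·(1)] = -5/9
Sum: (-60)·(-1/9) + 0 + 380·(1) + 660·(-5/9) = 20

20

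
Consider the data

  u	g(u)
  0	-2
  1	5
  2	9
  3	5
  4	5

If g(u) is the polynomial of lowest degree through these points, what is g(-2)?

80

L_0(-2) = (-3)·(-4)·(-5)·(-6)/[(-1)·(-2)·(-3)·(-4)] = 15
L_1(-2) = (-2)·(-4)·(-5)·(-6)/[(1)·(-1)·(-2)·(-3)] = -40
L_2(-2) = (-2)·(-3)·(-5)·(-6)/[(2)·(1)·(-1)·(-2)] = 45
L_3(-2) = (-2)·(-3)·(-4)·(-6)/[(3)·(2)·(1)·(-1)] = -24
L_4(-2) = (-2)·(-3)·(-4)·(-5)/[(4)·(3)·(2)·(1)] = 5
Sum: (-2)·(15) + 5·(-40) + 9·(45) + 5·(-24) + 5·(5) = 80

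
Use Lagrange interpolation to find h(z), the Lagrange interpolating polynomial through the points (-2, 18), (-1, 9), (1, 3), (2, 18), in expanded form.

h(z) = z^3 + 4z^2 - 4z + 2

L_0(z) = (z + 1)(z - 1)(z - 2) / [-12] = -(1/12)z^3 + (1/6)z^2 + (1/12)z - 1/6
L_1(z) = (z + 2)(z - 1)(z - 2) / [6] = (1/6)z^3 - (1/6)z^2 - (2/3)z + 2/3
L_2(z) = (z + 2)(z + 1)(z - 2) / [-6] = -(1/6)z^3 - (1/6)z^2 + (2/3)z + 2/3
L_3(z) = (z + 2)(z + 1)(z - 1) / [12] = (1/12)z^3 + (1/6)z^2 - (1/12)z - 1/6
h(z) = 18·L_0 + 9·L_1 + 3·L_2 + 18·L_3
  18·L_0(z) = -(3/2)z^3 + 3z^2 + (3/2)z - 3
  9·L_1(z) = (3/2)z^3 - (3/2)z^2 - 6z + 6
  3·L_2(z) = -(1/2)z^3 - (1/2)z^2 + 2z + 2
  18·L_3(z) = (3/2)z^3 + 3z^2 - (3/2)z - 3
Adding term by term: z^3 + 4z^2 - 4z + 2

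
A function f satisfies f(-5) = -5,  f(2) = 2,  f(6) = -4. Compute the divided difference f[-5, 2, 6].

f[-5,2] = (2 - (-5)) / (2 - (-5)) = 1
f[2,6] = (-4 - 2) / (6 - 2) = -3/2
f[-5,2,6] = (-3/2 - 1) / (6 - (-5)) = -5/22

-5/22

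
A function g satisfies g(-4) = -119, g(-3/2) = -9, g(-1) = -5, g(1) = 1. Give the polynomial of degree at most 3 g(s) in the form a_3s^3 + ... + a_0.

L_0(s) = (s + 3/2)(s + 1)(s - 1) / [-75/2] = -(2/75)s^3 - (1/25)s^2 + (2/75)s + 1/25
L_1(s) = (s + 4)(s + 1)(s - 1) / [25/8] = (8/25)s^3 + (32/25)s^2 - (8/25)s - 32/25
L_2(s) = (s + 4)(s + 3/2)(s - 1) / [-3] = -(1/3)s^3 - (3/2)s^2 - (1/6)s + 2
L_3(s) = (s + 4)(s + 3/2)(s + 1) / [25] = (1/25)s^3 + (13/50)s^2 + (23/50)s + 6/25
g(s) = (-119)·L_0 + (-9)·L_1 + (-5)·L_2 + 1·L_3
  (-119)·L_0(s) = (238/75)s^3 + (119/25)s^2 - (238/75)s - 119/25
  (-9)·L_1(s) = -(72/25)s^3 - (288/25)s^2 + (72/25)s + 288/25
  (-5)·L_2(s) = (5/3)s^3 + (15/2)s^2 + (5/6)s - 10
  1·L_3(s) = (1/25)s^3 + (13/50)s^2 + (23/50)s + 6/25
Adding term by term: 2s^3 + s^2 + s - 3

g(s) = 2s^3 + s^2 + s - 3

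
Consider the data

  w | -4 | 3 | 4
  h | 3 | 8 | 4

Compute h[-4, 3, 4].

-33/56

h[-4,3] = (8 - 3) / (3 - (-4)) = 5/7
h[3,4] = (4 - 8) / (4 - 3) = -4
h[-4,3,4] = (-4 - 5/7) / (4 - (-4)) = -33/56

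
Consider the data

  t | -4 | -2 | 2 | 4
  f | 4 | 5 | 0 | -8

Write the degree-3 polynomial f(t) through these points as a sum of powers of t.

f(t) = -(1/48)t^3 - (3/8)t^2 - (7/6)t + 4

Build the Lagrange basis polynomials:
L_0(t) = (t + 2)(t - 2)(t - 4) / [-96] = -(1/96)t^3 + (1/24)t^2 + (1/24)t - 1/6
L_1(t) = (t + 4)(t - 2)(t - 4) / [48] = (1/48)t^3 - (1/24)t^2 - (1/3)t + 2/3
L_2(t) = (t + 4)(t + 2)(t - 4) / [-48] = -(1/48)t^3 - (1/24)t^2 + (1/3)t + 2/3
L_3(t) = (t + 4)(t + 2)(t - 2) / [96] = (1/96)t^3 + (1/24)t^2 - (1/24)t - 1/6
f(t) = 4·L_0 + 5·L_1 + 0·L_2 + (-8)·L_3
  4·L_0(t) = -(1/24)t^3 + (1/6)t^2 + (1/6)t - 2/3
  5·L_1(t) = (5/48)t^3 - (5/24)t^2 - (5/3)t + 10/3
  0·L_2(t) = 0
  (-8)·L_3(t) = -(1/12)t^3 - (1/3)t^2 + (1/3)t + 4/3
Adding term by term: -(1/48)t^3 - (3/8)t^2 - (7/6)t + 4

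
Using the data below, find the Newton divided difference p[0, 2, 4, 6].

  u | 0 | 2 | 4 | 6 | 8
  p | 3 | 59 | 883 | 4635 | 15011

p[0,2] = (59 - 3) / (2 - 0) = 28
p[2,4] = (883 - 59) / (4 - 2) = 412
p[4,6] = (4635 - 883) / (6 - 4) = 1876
p[0,2,4] = (412 - 28) / (4 - 0) = 96
p[2,4,6] = (1876 - 412) / (6 - 2) = 366
p[0,2,4,6] = (366 - 96) / (6 - 0) = 45

45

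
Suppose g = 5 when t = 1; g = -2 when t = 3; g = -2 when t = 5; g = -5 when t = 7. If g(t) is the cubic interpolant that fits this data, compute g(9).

-21

L_0(9) = (6)·(4)·(2)/[(-2)·(-4)·(-6)] = -1
L_1(9) = (8)·(4)·(2)/[(2)·(-2)·(-4)] = 4
L_2(9) = (8)·(6)·(2)/[(4)·(2)·(-2)] = -6
L_3(9) = (8)·(6)·(4)/[(6)·(4)·(2)] = 4
Sum: 5·(-1) + (-2)·(4) + (-2)·(-6) + (-5)·(4) = -21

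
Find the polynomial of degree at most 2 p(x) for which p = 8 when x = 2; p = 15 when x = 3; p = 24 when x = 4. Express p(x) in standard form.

p(x) = x^2 + 2x

L_0(x) = (x - 3)(x - 4) / [2] = (1/2)x^2 - (7/2)x + 6
L_1(x) = (x - 2)(x - 4) / [-1] = -x^2 + 6x - 8
L_2(x) = (x - 2)(x - 3) / [2] = (1/2)x^2 - (5/2)x + 3
p(x) = 8·L_0 + 15·L_1 + 24·L_2
  8·L_0(x) = 4x^2 - 28x + 48
  15·L_1(x) = -15x^2 + 90x - 120
  24·L_2(x) = 12x^2 - 60x + 72
Adding term by term: x^2 + 2x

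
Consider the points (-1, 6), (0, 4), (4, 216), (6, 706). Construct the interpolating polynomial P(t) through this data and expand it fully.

L_0(t) = t(t - 4)(t - 6) / [-35] = -(1/35)t^3 + (2/7)t^2 - (24/35)t
L_1(t) = (t + 1)(t - 4)(t - 6) / [24] = (1/24)t^3 - (3/8)t^2 + (7/12)t + 1
L_2(t) = (t + 1)t(t - 6) / [-40] = -(1/40)t^3 + (1/8)t^2 + (3/20)t
L_3(t) = (t + 1)t(t - 4) / [84] = (1/84)t^3 - (1/28)t^2 - (1/21)t
P(t) = 6·L_0 + 4·L_1 + 216·L_2 + 706·L_3
  6·L_0(t) = -(6/35)t^3 + (12/7)t^2 - (144/35)t
  4·L_1(t) = (1/6)t^3 - (3/2)t^2 + (7/3)t + 4
  216·L_2(t) = -(27/5)t^3 + 27t^2 + (162/5)t
  706·L_3(t) = (353/42)t^3 - (353/14)t^2 - (706/21)t
Adding term by term: 3t^3 + 2t^2 - 3t + 4

P(t) = 3t^3 + 2t^2 - 3t + 4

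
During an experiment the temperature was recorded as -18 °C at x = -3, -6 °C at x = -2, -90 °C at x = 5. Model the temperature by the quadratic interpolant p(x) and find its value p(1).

Using Newton's divided-difference form:
p[-3,-2] = (-6 - (-18)) / (-2 - (-3)) = 12
p[-2,5] = (-90 - (-6)) / (5 - (-2)) = -12
p[-3,-2,5] = (-12 - 12) / (5 - (-3)) = -3
p(1) = -18 + 12·(4) + (-3)·(4)·(3) = -6

-6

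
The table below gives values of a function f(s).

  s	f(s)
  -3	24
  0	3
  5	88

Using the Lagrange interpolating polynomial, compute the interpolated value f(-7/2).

131/4

Evaluate each Lagrange basis at s = -7/2:
L_0(-7/2) = (-7/2)·(-17/2)/[(-3)·(-8)] = 119/96
L_1(-7/2) = (-1/2)·(-17/2)/[(3)·(-5)] = -17/60
L_2(-7/2) = (-1/2)·(-7/2)/[(8)·(5)] = 7/160
Sum: 24·(119/96) + 3·(-17/60) + 88·(7/160) = 131/4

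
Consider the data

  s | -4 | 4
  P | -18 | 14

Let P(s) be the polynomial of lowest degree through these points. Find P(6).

22

Evaluate each Lagrange basis at s = 6:
L_0(6) = (2)/[(-8)] = -1/4
L_1(6) = (10)/[(8)] = 5/4
Sum: (-18)·(-1/4) + 14·(5/4) = 22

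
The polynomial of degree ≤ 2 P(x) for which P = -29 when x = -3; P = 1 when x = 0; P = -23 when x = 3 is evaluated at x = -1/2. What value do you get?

L_0(-1/2) = (-1/2)·(-7/2)/[(-3)·(-6)] = 7/72
L_1(-1/2) = (5/2)·(-7/2)/[(3)·(-3)] = 35/36
L_2(-1/2) = (5/2)·(-1/2)/[(6)·(3)] = -5/72
Sum: (-29)·(7/72) + 1·(35/36) + (-23)·(-5/72) = -1/4

-1/4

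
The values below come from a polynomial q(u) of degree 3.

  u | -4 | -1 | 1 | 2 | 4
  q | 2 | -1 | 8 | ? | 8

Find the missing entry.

The 4 known values determine q uniquely (degree ≤ 3).
Evaluate each Lagrange basis at u = 2:
L_0(2) = (3)·(1)·(-2)/[(-3)·(-5)·(-8)] = 1/20
L_1(2) = (6)·(1)·(-2)/[(3)·(-2)·(-5)] = -2/5
L_2(2) = (6)·(3)·(-2)/[(5)·(2)·(-3)] = 6/5
L_3(2) = (6)·(3)·(1)/[(8)·(5)·(3)] = 3/20
Sum: 2·(1/20) + (-1)·(-2/5) + 8·(6/5) + 8·(3/20) = 113/10

113/10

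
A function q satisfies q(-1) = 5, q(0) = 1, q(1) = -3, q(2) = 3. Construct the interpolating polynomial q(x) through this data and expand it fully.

Newton's divided differences:
q[-1,0] = (1 - 5) / (0 - (-1)) = -4
q[0,1] = (-3 - 1) / (1 - 0) = -4
q[1,2] = (3 - (-3)) / (2 - 1) = 6
q[-1,0,1] = (-4 - (-4)) / (1 - (-1)) = 0
q[0,1,2] = (6 - (-4)) / (2 - 0) = 5
q[-1,0,1,2] = (5 - 0) / (2 - (-1)) = 5/3
q(x) = 5 + (-4)·(x + 1) + (5/3)·(x + 1)x(x - 1)
Expanding: q(x) = (5/3)x^3 - (17/3)x + 1

q(x) = (5/3)x^3 - (17/3)x + 1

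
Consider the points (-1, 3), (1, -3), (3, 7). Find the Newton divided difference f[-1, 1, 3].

2

f[-1,1] = (-3 - 3) / (1 - (-1)) = -3
f[1,3] = (7 - (-3)) / (3 - 1) = 5
f[-1,1,3] = (5 - (-3)) / (3 - (-1)) = 2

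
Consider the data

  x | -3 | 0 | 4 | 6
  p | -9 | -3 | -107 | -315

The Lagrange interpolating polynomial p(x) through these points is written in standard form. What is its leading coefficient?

-1

L_0(x) = x(x - 4)(x - 6) / [-189] = -(1/189)x^3 + (10/189)x^2 - (8/63)x
L_1(x) = (x + 3)(x - 4)(x - 6) / [72] = (1/72)x^3 - (7/72)x^2 - (1/12)x + 1
L_2(x) = (x + 3)x(x - 6) / [-56] = -(1/56)x^3 + (3/56)x^2 + (9/28)x
L_3(x) = (x + 3)x(x - 4) / [108] = (1/108)x^3 - (1/108)x^2 - (1/9)x
p(x) = (-9)·L_0 + (-3)·L_1 + (-107)·L_2 + (-315)·L_3
Only the coefficient of x^3 is needed; take it from each L_i and combine:
(-9)·(-1/189) + (-3)·(1/72) + (-107)·(-1/56) + (-315)·(1/108) = -1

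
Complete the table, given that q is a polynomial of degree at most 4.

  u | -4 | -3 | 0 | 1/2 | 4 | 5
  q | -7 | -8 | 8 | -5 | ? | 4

-35789/405

The 5 known values determine q uniquely (degree ≤ 4).
Evaluate each Lagrange basis at u = 4:
L_0(4) = (7)·(4)·(7/2)·(-1)/[(-1)·(-4)·(-9/2)·(-9)] = -49/81
L_1(4) = (8)·(4)·(7/2)·(-1)/[(1)·(-3)·(-7/2)·(-8)] = 4/3
L_2(4) = (8)·(7)·(7/2)·(-1)/[(4)·(3)·(-1/2)·(-5)] = -98/15
L_3(4) = (8)·(7)·(4)·(-1)/[(9/2)·(7/2)·(1/2)·(-9/2)] = 512/81
L_4(4) = (8)·(7)·(4)·(7/2)/[(9)·(8)·(5)·(9/2)] = 196/405
Sum: (-7)·(-49/81) + (-8)·(4/3) + 8·(-98/15) + (-5)·(512/81) + 4·(196/405) = -35789/405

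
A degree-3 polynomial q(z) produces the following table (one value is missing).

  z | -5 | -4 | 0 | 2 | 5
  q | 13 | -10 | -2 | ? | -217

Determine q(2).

The 4 known values determine q uniquely (degree ≤ 3).
Evaluate each Lagrange basis at z = 2:
L_0(2) = (6)·(2)·(-3)/[(-1)·(-5)·(-10)] = 18/25
L_1(2) = (7)·(2)·(-3)/[(1)·(-4)·(-9)] = -7/6
L_2(2) = (7)·(6)·(-3)/[(5)·(4)·(-5)] = 63/50
L_3(2) = (7)·(6)·(2)/[(10)·(9)·(5)] = 14/75
Sum: 13·(18/25) + (-10)·(-7/6) + (-2)·(63/50) + (-217)·(14/75) = -22

-22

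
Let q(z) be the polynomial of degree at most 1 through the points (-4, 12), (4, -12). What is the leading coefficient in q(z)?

-3

Build the Lagrange basis polynomials:
L_0(z) = (z - 4) / [-8] = -(1/8)z + 1/2
L_1(z) = (z + 4) / [8] = (1/8)z + 1/2
q(z) = 12·L_0 + (-12)·L_1
Only the coefficient of z is needed; take it from each L_i and combine:
12·(-1/8) + (-12)·(1/8) = -3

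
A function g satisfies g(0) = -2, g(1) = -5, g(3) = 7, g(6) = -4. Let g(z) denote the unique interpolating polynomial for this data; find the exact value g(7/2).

L_0(7/2) = (5/2)·(1/2)·(-5/2)/[(-1)·(-3)·(-6)] = 25/144
L_1(7/2) = (7/2)·(1/2)·(-5/2)/[(1)·(-2)·(-5)] = -7/16
L_2(7/2) = (7/2)·(5/2)·(-5/2)/[(3)·(2)·(-3)] = 175/144
L_3(7/2) = (7/2)·(5/2)·(1/2)/[(6)·(5)·(3)] = 7/144
Sum: (-2)·(25/144) + (-5)·(-7/16) + 7·(175/144) + (-4)·(7/144) = 731/72

731/72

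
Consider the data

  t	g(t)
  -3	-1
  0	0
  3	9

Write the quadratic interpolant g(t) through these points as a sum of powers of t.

Build the Lagrange basis polynomials:
L_0(t) = t(t - 3) / [18] = (1/18)t^2 - (1/6)t
L_1(t) = (t + 3)(t - 3) / [-9] = -(1/9)t^2 + 1
L_2(t) = (t + 3)t / [18] = (1/18)t^2 + (1/6)t
g(t) = (-1)·L_0 + 0·L_1 + 9·L_2
  (-1)·L_0(t) = -(1/18)t^2 + (1/6)t
  0·L_1(t) = 0
  9·L_2(t) = (1/2)t^2 + (3/2)t
Adding term by term: (4/9)t^2 + (5/3)t

g(t) = (4/9)t^2 + (5/3)t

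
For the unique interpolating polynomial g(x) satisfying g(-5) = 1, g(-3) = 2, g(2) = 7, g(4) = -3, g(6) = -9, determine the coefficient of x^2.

-1559/1386

Build the Lagrange basis polynomials:
L_0(x) = (x + 3)(x - 2)(x - 4)(x - 6) / [1386] = (1/1386)x^4 - (1/154)x^3 + (4/693)x^2 + (2/33)x - 8/77
L_1(x) = (x + 5)(x - 2)(x - 4)(x - 6) / [-630] = -(1/630)x^4 + (1/90)x^3 + (8/315)x^2 - (86/315)x + 8/21
L_2(x) = (x + 5)(x + 3)(x - 4)(x - 6) / [280] = (1/280)x^4 - (1/140)x^3 - (41/280)x^2 + (3/20)x + 9/7
L_3(x) = (x + 5)(x + 3)(x - 2)(x - 6) / [-252] = -(1/252)x^4 + (37/252)x^2 + (2/21)x - 5/7
L_4(x) = (x + 5)(x + 3)(x - 2)(x - 4) / [792] = (1/792)x^4 + (1/396)x^3 - (25/792)x^2 - (13/396)x + 5/33
g(x) = 1·L_0 + 2·L_1 + 7·L_2 + (-3)·L_3 + (-9)·L_4
Only the coefficient of x^2 is needed; take it from each L_i and combine:
1·(4/693) + 2·(8/315) + 7·(-41/280) + (-3)·(37/252) + (-9)·(-25/792) = -1559/1386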